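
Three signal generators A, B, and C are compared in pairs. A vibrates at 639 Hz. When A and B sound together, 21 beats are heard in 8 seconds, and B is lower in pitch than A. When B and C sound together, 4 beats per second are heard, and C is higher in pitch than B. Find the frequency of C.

640.375 Hz

A–B: Beat frequency = 21/8 = 2.625 Hz.
B is below A, so f_B = 639 − 2.625 = 636.375 Hz.
C is above B, so f_C = 636.375 + 4 = 640.375 Hz.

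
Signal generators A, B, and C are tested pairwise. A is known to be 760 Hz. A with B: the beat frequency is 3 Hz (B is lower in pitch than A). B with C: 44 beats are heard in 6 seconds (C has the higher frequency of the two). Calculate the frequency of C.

764.3333 Hz

B is below A, so f_B = 760 − 3 = 757 Hz.
B–C: Beat frequency = 44/6 = 7.3333 Hz.
C is above B, so f_C = 757 + 7.3333 = 764.3333 Hz.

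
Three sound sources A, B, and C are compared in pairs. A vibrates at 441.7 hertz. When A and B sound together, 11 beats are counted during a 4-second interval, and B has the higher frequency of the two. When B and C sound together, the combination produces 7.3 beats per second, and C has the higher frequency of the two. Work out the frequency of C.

451.75 Hz

A–B: Beat frequency = 11/4 = 2.75 Hz.
B is above A, so f_B = 441.7 + 2.75 = 444.45 Hz.
C is above B, so f_C = 444.45 + 7.3 = 451.75 Hz.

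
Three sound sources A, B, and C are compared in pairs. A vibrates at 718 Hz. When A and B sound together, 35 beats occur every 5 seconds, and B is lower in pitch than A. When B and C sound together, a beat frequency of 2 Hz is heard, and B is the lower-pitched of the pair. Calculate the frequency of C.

713 Hz

A–B: Beat frequency = 35/5 = 7 Hz.
B is below A, so f_B = 718 − 7 = 711 Hz.
C is above B, so f_C = 711 + 2 = 713 Hz.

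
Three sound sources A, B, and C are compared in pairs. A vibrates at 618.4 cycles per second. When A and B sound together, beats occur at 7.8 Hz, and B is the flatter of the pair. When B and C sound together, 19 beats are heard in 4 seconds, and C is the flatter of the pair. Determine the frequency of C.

605.85 Hz

B is below A, so f_B = 618.4 − 7.8 = 610.6 Hz.
B–C: Beat frequency = 19/4 = 4.75 Hz.
C is below B, so f_C = 610.6 − 4.75 = 605.85 Hz.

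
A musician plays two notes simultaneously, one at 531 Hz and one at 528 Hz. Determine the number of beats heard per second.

The beat frequency equals the magnitude of the frequency difference.
|531 − 528| = 3 Hz.

3 Hz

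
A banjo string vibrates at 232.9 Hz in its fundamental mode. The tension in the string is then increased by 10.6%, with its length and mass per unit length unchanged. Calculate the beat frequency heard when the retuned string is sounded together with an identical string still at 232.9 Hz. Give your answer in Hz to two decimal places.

12.03 Hz

For a string, f ∝ √T, so the new frequency is 232.9·√1.106 = 244.9329 Hz.
f_beat = |244.9329 − 232.9| = 12.03 Hz.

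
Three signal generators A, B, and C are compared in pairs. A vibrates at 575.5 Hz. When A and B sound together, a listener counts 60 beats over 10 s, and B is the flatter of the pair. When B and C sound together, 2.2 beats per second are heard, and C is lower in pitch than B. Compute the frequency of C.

A–B: Beat frequency = 60/10 = 6 Hz.
B is below A, so f_B = 575.5 − 6 = 569.5 Hz.
C is below B, so f_C = 569.5 − 2.2 = 567.3 Hz.

567.3 Hz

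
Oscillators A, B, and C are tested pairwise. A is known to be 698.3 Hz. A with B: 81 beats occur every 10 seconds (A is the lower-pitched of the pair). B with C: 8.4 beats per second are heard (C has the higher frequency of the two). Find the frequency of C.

714.8 Hz

A–B: Beat frequency = 81/10 = 8.1 Hz.
B is above A, so f_B = 698.3 + 8.1 = 706.4 Hz.
C is above B, so f_C = 706.4 + 8.4 = 714.8 Hz.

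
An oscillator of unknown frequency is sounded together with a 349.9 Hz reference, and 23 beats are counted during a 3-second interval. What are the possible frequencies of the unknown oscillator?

342.2333 Hz or 357.5667 Hz

Beat frequency = 23/3 = 7.6667 Hz.
|f − 349.9| = 7.6667, so f = 349.9 ± 7.6667.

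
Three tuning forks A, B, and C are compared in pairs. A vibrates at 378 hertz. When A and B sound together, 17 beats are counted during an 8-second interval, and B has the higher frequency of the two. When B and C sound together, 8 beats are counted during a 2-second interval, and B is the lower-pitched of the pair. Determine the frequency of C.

A–B: Beat frequency = 17/8 = 2.125 Hz.
B is above A, so f_B = 378 + 2.125 = 380.125 Hz.
B–C: Beat frequency = 8/2 = 4 Hz.
C is above B, so f_C = 380.125 + 4 = 384.125 Hz.

384.125 Hz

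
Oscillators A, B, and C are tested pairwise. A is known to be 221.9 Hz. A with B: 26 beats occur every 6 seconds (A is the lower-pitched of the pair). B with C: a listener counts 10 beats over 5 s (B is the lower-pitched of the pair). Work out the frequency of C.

A–B: Beat frequency = 26/6 = 4.3333 Hz.
B is above A, so f_B = 221.9 + 4.3333 = 226.2333 Hz.
B–C: Beat frequency = 10/5 = 2 Hz.
C is above B, so f_C = 226.2333 + 2 = 228.2333 Hz.

228.2333 Hz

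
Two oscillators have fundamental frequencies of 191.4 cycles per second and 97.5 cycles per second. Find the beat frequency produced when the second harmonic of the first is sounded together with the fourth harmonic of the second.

7.2 Hz

Second harmonic of the first: 2·191.4 = 382.8 Hz.
Fourth harmonic of the second: 4·97.5 = 390.0 Hz.
f_beat = |382.8 − 390.0| = 7.2 Hz.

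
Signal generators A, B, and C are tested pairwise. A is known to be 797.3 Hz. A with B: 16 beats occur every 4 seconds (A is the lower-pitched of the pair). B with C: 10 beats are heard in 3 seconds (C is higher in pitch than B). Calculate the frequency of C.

804.6333 Hz

A–B: Beat frequency = 16/4 = 4 Hz.
B is above A, so f_B = 797.3 + 4 = 801.3 Hz.
B–C: Beat frequency = 10/3 = 3.3333 Hz.
C is above B, so f_C = 801.3 + 3.3333 = 804.6333 Hz.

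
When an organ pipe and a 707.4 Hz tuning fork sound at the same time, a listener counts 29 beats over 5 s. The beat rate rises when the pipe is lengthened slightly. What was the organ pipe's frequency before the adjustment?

Beat frequency = 29/5 = 5.8 Hz.
|f − 707.4| = 5.8, so the organ pipe was at either 701.6 Hz or 713.2 Hz.
A longer pipe has a lower fundamental; the adjustment lowers the organ pipe's frequency.
The beat rate rose, so the adjustment moved the organ pipe further from 707.4 Hz — it was already below the reference.

701.6 Hz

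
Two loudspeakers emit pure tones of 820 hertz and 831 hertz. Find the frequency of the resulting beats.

11 Hz

The beat frequency equals the magnitude of the frequency difference.
|820 − 831| = 11 Hz.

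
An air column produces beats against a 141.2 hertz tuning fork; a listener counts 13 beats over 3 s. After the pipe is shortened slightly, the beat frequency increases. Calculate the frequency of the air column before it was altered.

Beat frequency = 13/3 = 4.3333 Hz.
|f − 141.2| = 4.3333, so the air column was at either 136.8667 Hz or 145.5333 Hz.
A shorter pipe has a higher fundamental; the adjustment raises the air column's frequency.
The beat rate rose, so the adjustment moved the air column further from 141.2 Hz — it was already above the reference.

145.5333 Hz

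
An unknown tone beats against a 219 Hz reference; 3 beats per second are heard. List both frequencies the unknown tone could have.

|f − 219| = 3, so f = 219 ± 3.

216 Hz or 222 Hz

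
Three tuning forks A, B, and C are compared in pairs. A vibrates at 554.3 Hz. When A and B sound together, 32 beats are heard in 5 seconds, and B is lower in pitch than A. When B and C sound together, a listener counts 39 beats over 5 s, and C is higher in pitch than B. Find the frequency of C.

A–B: Beat frequency = 32/5 = 6.4 Hz.
B is below A, so f_B = 554.3 − 6.4 = 547.9 Hz.
B–C: Beat frequency = 39/5 = 7.8 Hz.
C is above B, so f_C = 547.9 + 7.8 = 555.7 Hz.

555.7 Hz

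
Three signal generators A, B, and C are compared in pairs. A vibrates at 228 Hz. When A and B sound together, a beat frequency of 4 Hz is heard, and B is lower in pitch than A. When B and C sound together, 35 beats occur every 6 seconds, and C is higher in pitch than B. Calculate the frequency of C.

B is below A, so f_B = 228 − 4 = 224 Hz.
B–C: Beat frequency = 35/6 = 5.8333 Hz.
C is above B, so f_C = 224 + 5.8333 = 229.8333 Hz.

229.8333 Hz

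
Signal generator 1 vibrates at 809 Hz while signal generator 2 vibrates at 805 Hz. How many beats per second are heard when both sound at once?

4 Hz

The beat frequency equals the magnitude of the frequency difference.
|809 − 805| = 4 Hz.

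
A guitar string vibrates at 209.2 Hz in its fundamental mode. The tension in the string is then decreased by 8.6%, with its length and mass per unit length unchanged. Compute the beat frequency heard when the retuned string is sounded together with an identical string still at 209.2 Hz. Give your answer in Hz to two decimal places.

9.20 Hz

For a string, f ∝ √T, so the new frequency is 209.2·√0.914 = 200.0022 Hz.
f_beat = |200.0022 − 209.2| = 9.20 Hz.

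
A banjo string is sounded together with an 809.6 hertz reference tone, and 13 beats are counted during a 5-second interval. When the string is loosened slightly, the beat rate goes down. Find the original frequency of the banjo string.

812.2 Hz

Beat frequency = 13/5 = 2.6 Hz.
|f − 809.6| = 2.6, so the banjo string was at either 807 Hz or 812.2 Hz.
Reducing tension lowers a string's frequency; the adjustment lowers the banjo string's frequency.
The beat rate fell, so the adjustment moved the banjo string toward 809.6 Hz — it must have started above the reference.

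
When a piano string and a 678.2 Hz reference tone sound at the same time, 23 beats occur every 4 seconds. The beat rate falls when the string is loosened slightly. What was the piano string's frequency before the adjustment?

Beat frequency = 23/4 = 5.75 Hz.
|f − 678.2| = 5.75, so the piano string was at either 672.45 Hz or 683.95 Hz.
Reducing tension lowers a string's frequency; the adjustment lowers the piano string's frequency.
The beat rate fell, so the adjustment moved the piano string toward 678.2 Hz — it must have started above the reference.

683.95 Hz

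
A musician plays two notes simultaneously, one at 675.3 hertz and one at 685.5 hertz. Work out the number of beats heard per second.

10.2 Hz

The beat frequency equals the magnitude of the frequency difference.
|675.3 − 685.5| = 10.2 Hz.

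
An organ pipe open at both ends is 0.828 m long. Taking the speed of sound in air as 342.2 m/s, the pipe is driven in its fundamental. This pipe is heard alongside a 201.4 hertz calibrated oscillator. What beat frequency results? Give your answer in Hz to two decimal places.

5.24 Hz

Open pipe: f_n = n·v/(2L) = 1·342.2/(2·0.828) = 206.6425 Hz.
f_beat = |206.6425 − 201.4| = 5.24 Hz.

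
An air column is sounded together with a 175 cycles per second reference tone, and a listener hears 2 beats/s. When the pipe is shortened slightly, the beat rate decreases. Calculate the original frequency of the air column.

|f − 175| = 2, so the air column was at either 173 Hz or 177 Hz.
A shorter pipe has a higher fundamental; the adjustment raises the air column's frequency.
The beat rate fell, so the adjustment moved the air column toward 175 Hz — it must have started below the reference.

173 Hz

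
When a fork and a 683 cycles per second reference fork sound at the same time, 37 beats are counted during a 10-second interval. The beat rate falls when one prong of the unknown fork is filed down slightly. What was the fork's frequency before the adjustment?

679.3 Hz

Beat frequency = 37/10 = 3.7 Hz.
|f − 683| = 3.7, so the fork was at either 679.3 Hz or 686.7 Hz.
Filing a prong removes mass and raises the fork's frequency; the adjustment raises the fork's frequency.
The beat rate fell, so the adjustment moved the fork toward 683 Hz — it must have started below the reference.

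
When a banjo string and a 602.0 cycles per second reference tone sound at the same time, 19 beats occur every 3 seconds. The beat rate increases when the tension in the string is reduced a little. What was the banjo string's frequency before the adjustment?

Beat frequency = 19/3 = 6.3333 Hz.
|f − 602.0| = 6.3333, so the banjo string was at either 595.6667 Hz or 608.3333 Hz.
Lower tension means lower frequency; the adjustment lowers the banjo string's frequency.
The beat rate rose, so the adjustment moved the banjo string further from 602.0 Hz — it was already below the reference.

595.6667 Hz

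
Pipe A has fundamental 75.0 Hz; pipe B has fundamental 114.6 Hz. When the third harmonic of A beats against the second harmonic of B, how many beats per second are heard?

4.2 Hz

Third harmonic of the first: 3·75.0 = 225.0 Hz.
Second harmonic of the second: 2·114.6 = 229.2 Hz.
f_beat = |225.0 − 229.2| = 4.2 Hz.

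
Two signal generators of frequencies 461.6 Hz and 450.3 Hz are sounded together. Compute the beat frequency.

Beats arise from superposition of two nearby frequencies; the beat rate is |f₁ − f₂|.
|461.6 − 450.3| = 11.3 Hz.

11.3 Hz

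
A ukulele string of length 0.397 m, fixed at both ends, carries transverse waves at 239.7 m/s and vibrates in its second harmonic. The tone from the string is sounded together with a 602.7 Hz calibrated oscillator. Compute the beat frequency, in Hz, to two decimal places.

For a string fixed at both ends, f_n = n·v/(2L) = 2·239.7/(2·0.397) = 603.7783 Hz.
f_beat = |603.7783 − 602.7| = 1.08 Hz.

1.08 Hz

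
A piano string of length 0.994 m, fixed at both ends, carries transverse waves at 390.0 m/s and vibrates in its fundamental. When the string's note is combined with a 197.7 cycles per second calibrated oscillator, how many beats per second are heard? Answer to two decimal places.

1.52 Hz

For a string fixed at both ends, f_n = n·v/(2L) = 1·390.0/(2·0.994) = 196.1771 Hz.
f_beat = |196.1771 − 197.7| = 1.52 Hz.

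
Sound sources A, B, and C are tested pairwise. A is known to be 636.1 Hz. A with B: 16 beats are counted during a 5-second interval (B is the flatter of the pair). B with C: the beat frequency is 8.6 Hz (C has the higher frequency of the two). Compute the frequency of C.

641.5 Hz

A–B: Beat frequency = 16/5 = 3.2 Hz.
B is below A, so f_B = 636.1 − 3.2 = 632.9 Hz.
C is above B, so f_C = 632.9 + 8.6 = 641.5 Hz.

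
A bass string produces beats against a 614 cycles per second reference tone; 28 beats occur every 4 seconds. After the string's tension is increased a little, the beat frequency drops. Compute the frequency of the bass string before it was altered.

607 Hz

Beat frequency = 28/4 = 7 Hz.
|f − 614| = 7, so the bass string was at either 607 Hz or 621 Hz.
Higher tension means higher frequency; the adjustment raises the bass string's frequency.
The beat rate fell, so the adjustment moved the bass string toward 614 Hz — it must have started below the reference.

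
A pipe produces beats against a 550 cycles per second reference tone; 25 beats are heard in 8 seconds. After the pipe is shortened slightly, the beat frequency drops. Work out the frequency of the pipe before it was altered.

Beat frequency = 25/8 = 3.125 Hz.
|f − 550| = 3.125, so the pipe was at either 546.875 Hz or 553.125 Hz.
A shorter pipe has a higher fundamental; the adjustment raises the pipe's frequency.
The beat rate fell, so the adjustment moved the pipe toward 550 Hz — it must have started below the reference.

546.875 Hz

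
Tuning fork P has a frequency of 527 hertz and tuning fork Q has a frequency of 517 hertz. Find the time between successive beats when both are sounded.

f_beat = |527 − 517| = 10 Hz.
Beat period T = 1 / f_beat = 1 / 10 s.

0.100 s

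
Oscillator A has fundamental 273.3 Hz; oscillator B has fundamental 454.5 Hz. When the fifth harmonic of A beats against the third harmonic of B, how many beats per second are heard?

Fifth harmonic of the first: 5·273.3 = 1366.5 Hz.
Third harmonic of the second: 3·454.5 = 1363.5 Hz.
f_beat = |1366.5 − 1363.5| = 3.0 Hz.

3.0 Hz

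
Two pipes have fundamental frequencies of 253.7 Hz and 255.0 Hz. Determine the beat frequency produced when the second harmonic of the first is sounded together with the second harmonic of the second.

2.6 Hz

Second harmonic of the first: 2·253.7 = 507.4 Hz.
Second harmonic of the second: 2·255.0 = 510.0 Hz.
f_beat = |507.4 − 510.0| = 2.6 Hz.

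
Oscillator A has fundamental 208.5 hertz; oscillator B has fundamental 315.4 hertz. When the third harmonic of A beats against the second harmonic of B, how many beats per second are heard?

Third harmonic of the first: 3·208.5 = 625.5 Hz.
Second harmonic of the second: 2·315.4 = 630.8 Hz.
f_beat = |625.5 − 630.8| = 5.3 Hz.

5.3 Hz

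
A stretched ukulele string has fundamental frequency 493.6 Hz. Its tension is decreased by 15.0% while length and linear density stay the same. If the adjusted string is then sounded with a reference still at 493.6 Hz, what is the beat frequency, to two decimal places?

For a string, f ∝ √T, so the new frequency is 493.6·√0.850 = 455.0767 Hz.
f_beat = |455.0767 − 493.6| = 38.52 Hz.

38.52 Hz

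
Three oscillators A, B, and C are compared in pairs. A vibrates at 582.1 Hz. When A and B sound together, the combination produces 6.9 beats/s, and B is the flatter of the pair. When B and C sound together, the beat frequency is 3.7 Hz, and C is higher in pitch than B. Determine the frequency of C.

578.9 Hz

B is below A, so f_B = 582.1 − 6.9 = 575.2 Hz.
C is above B, so f_C = 575.2 + 3.7 = 578.9 Hz.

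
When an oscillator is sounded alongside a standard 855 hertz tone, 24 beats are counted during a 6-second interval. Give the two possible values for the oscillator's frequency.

851 Hz or 859 Hz

Beat frequency = 24/6 = 4 Hz.
|f − 855| = 4, so f = 855 ± 4.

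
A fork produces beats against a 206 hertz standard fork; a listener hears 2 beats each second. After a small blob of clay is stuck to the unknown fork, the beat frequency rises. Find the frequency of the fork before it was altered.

|f − 206| = 2, so the fork was at either 204 Hz or 208 Hz.
Adding mass to a fork lowers its frequency; the adjustment lowers the fork's frequency.
The beat rate rose, so the adjustment moved the fork further from 206 Hz — it was already below the reference.

204 Hz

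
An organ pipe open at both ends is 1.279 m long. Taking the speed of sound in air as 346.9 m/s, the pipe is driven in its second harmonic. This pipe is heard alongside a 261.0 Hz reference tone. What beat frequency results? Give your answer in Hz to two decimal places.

Open pipe: f_n = n·v/(2L) = 2·346.9/(2·1.279) = 271.2275 Hz.
f_beat = |271.2275 − 261.0| = 10.23 Hz.

10.23 Hz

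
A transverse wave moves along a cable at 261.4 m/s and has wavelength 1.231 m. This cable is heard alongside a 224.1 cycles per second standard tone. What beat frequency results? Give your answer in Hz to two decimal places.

Source frequency f = v/λ = 261.4/1.231 = 212.3477 Hz.
f_beat = |212.3477 − 224.1| = 11.75 Hz.

11.75 Hz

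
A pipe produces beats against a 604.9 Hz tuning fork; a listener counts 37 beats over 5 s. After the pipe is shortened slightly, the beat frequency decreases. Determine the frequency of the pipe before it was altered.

Beat frequency = 37/5 = 7.4 Hz.
|f − 604.9| = 7.4, so the pipe was at either 597.5 Hz or 612.3 Hz.
A shorter pipe has a higher fundamental; the adjustment raises the pipe's frequency.
The beat rate fell, so the adjustment moved the pipe toward 604.9 Hz — it must have started below the reference.

597.5 Hz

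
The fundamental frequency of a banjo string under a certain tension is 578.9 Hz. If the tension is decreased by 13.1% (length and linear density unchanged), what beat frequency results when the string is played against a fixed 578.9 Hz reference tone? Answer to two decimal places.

For a string, f ∝ √T, so the new frequency is 578.9·√0.869 = 539.6516 Hz.
f_beat = |539.6516 − 578.9| = 39.25 Hz.

39.25 Hz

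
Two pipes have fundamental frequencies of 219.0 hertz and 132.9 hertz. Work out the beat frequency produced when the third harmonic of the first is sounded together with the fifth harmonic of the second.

Third harmonic of the first: 3·219.0 = 657.0 Hz.
Fifth harmonic of the second: 5·132.9 = 664.5 Hz.
f_beat = |657.0 − 664.5| = 7.5 Hz.

7.5 Hz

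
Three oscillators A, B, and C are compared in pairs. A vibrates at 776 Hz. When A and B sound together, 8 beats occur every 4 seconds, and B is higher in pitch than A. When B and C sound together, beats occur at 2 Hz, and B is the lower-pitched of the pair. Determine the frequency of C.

780 Hz

A–B: Beat frequency = 8/4 = 2 Hz.
B is above A, so f_B = 776 + 2 = 778 Hz.
C is above B, so f_C = 778 + 2 = 780 Hz.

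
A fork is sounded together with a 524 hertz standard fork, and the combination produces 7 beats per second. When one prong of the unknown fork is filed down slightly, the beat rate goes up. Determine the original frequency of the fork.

531 Hz

|f − 524| = 7, so the fork was at either 517 Hz or 531 Hz.
Filing a prong removes mass and raises the fork's frequency; the adjustment raises the fork's frequency.
The beat rate rose, so the adjustment moved the fork further from 524 Hz — it was already above the reference.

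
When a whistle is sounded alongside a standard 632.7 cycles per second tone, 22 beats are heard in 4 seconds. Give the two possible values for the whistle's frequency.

627.2 Hz or 638.2 Hz

Beat frequency = 22/4 = 5.5 Hz.
|f − 632.7| = 5.5, so f = 632.7 ± 5.5.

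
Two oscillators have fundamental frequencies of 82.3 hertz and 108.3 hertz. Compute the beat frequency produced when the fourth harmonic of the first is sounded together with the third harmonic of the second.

4.3 Hz

Fourth harmonic of the first: 4·82.3 = 329.2 Hz.
Third harmonic of the second: 3·108.3 = 324.9 Hz.
f_beat = |329.2 − 324.9| = 4.3 Hz.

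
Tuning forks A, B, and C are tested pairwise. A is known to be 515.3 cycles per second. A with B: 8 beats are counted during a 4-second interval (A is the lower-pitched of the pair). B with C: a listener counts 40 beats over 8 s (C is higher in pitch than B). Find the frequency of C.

522.3 Hz

A–B: Beat frequency = 8/4 = 2 Hz.
B is above A, so f_B = 515.3 + 2 = 517.3 Hz.
B–C: Beat frequency = 40/8 = 5 Hz.
C is above B, so f_C = 517.3 + 5 = 522.3 Hz.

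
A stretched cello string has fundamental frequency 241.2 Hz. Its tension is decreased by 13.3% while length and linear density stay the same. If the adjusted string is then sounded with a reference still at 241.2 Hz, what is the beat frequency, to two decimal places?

16.61 Hz

For a string, f ∝ √T, so the new frequency is 241.2·√0.867 = 224.5882 Hz.
f_beat = |224.5882 − 241.2| = 16.61 Hz.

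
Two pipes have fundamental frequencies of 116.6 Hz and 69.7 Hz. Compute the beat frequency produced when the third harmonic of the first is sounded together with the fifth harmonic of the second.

1.3 Hz

Third harmonic of the first: 3·116.6 = 349.8 Hz.
Fifth harmonic of the second: 5·69.7 = 348.5 Hz.
f_beat = |349.8 − 348.5| = 1.3 Hz.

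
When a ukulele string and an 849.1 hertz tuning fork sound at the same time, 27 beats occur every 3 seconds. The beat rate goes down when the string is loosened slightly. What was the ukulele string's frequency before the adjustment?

Beat frequency = 27/3 = 9 Hz.
|f − 849.1| = 9, so the ukulele string was at either 840.1 Hz or 858.1 Hz.
Reducing tension lowers a string's frequency; the adjustment lowers the ukulele string's frequency.
The beat rate fell, so the adjustment moved the ukulele string toward 849.1 Hz — it must have started above the reference.

858.1 Hz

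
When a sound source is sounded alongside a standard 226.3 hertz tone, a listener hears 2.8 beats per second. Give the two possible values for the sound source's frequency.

|f − 226.3| = 2.8, so f = 226.3 ± 2.8.

223.5 Hz or 229.1 Hz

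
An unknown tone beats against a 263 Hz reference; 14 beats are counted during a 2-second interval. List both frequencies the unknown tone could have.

256 Hz or 270 Hz

Beat frequency = 14/2 = 7 Hz.
|f − 263| = 7, so f = 263 ± 7.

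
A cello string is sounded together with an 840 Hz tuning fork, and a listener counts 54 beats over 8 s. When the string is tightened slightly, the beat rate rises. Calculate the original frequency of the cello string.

Beat frequency = 54/8 = 6.75 Hz.
|f − 840| = 6.75, so the cello string was at either 833.25 Hz or 846.75 Hz.
Increasing tension raises a string's frequency; the adjustment raises the cello string's frequency.
The beat rate rose, so the adjustment moved the cello string further from 840 Hz — it was already above the reference.

846.75 Hz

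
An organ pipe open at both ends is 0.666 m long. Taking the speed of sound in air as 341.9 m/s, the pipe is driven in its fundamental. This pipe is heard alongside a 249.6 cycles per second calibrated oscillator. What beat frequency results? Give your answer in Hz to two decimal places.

7.08 Hz

Open pipe: f_n = n·v/(2L) = 1·341.9/(2·0.666) = 256.6817 Hz.
f_beat = |256.6817 − 249.6| = 7.08 Hz.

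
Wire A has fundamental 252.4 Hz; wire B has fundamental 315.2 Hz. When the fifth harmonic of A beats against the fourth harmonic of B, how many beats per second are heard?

1.2 Hz

Fifth harmonic of the first: 5·252.4 = 1262.0 Hz.
Fourth harmonic of the second: 4·315.2 = 1260.8 Hz.
f_beat = |1262.0 − 1260.8| = 1.2 Hz.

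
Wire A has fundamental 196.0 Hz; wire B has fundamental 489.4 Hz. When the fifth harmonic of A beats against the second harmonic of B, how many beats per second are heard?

1.2 Hz

Fifth harmonic of the first: 5·196.0 = 980.0 Hz.
Second harmonic of the second: 2·489.4 = 978.8 Hz.
f_beat = |980.0 − 978.8| = 1.2 Hz.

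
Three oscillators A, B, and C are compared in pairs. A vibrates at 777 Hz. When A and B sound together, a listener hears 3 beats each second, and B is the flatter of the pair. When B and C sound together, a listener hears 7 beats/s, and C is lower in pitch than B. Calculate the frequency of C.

B is below A, so f_B = 777 − 3 = 774 Hz.
C is below B, so f_C = 774 − 7 = 767 Hz.

767 Hz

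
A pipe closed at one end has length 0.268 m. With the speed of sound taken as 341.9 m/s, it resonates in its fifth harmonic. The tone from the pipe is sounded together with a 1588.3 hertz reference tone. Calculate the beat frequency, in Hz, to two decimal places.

Closed pipe (odd harmonics): f_n = n·v/(4L) = 5·341.9/(4·0.268) = 1594.6828 Hz.
f_beat = |1594.6828 − 1588.3| = 6.38 Hz.

6.38 Hz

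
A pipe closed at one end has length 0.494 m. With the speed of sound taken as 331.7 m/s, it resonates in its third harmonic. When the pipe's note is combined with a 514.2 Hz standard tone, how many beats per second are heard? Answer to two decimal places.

10.61 Hz

Closed pipe (odd harmonics): f_n = n·v/(4L) = 3·331.7/(4·0.494) = 503.5931 Hz.
f_beat = |503.5931 − 514.2| = 10.61 Hz.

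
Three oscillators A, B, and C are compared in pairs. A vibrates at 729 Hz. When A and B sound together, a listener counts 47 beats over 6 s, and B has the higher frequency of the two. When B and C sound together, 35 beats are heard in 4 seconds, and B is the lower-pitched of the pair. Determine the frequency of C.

745.5833 Hz

A–B: Beat frequency = 47/6 = 7.8333 Hz.
B is above A, so f_B = 729 + 7.8333 = 736.8333 Hz.
B–C: Beat frequency = 35/4 = 8.75 Hz.
C is above B, so f_C = 736.8333 + 8.75 = 745.5833 Hz.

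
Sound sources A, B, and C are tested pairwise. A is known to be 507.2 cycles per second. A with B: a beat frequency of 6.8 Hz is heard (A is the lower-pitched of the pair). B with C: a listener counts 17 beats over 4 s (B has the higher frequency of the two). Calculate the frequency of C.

B is above A, so f_B = 507.2 + 6.8 = 514 Hz.
B–C: Beat frequency = 17/4 = 4.25 Hz.
C is below B, so f_C = 514 − 4.25 = 509.75 Hz.

509.75 Hz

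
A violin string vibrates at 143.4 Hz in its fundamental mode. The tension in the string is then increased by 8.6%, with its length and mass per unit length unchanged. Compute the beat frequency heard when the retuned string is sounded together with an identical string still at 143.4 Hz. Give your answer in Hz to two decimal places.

6.04 Hz

For a string, f ∝ √T, so the new frequency is 143.4·√1.086 = 149.4390 Hz.
f_beat = |149.4390 − 143.4| = 6.04 Hz.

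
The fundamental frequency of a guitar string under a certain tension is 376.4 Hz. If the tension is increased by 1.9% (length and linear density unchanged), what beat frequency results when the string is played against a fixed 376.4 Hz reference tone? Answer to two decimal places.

For a string, f ∝ √T, so the new frequency is 376.4·√1.019 = 379.9590 Hz.
f_beat = |379.9590 − 376.4| = 3.56 Hz.

3.56 Hz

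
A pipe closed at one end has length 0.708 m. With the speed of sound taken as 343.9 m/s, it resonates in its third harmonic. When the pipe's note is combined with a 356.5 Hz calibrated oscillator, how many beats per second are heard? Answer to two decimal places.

7.80 Hz

Closed pipe (odd harmonics): f_n = n·v/(4L) = 3·343.9/(4·0.708) = 364.3008 Hz.
f_beat = |364.3008 − 356.5| = 7.80 Hz.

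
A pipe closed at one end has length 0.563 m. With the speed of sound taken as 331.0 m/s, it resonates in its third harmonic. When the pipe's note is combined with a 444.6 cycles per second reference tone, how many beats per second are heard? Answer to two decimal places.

3.66 Hz

Closed pipe (odd harmonics): f_n = n·v/(4L) = 3·331.0/(4·0.563) = 440.9414 Hz.
f_beat = |440.9414 − 444.6| = 3.66 Hz.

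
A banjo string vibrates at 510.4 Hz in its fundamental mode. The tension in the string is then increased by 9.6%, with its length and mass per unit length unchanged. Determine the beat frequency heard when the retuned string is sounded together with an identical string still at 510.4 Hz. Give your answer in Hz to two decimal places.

For a string, f ∝ √T, so the new frequency is 510.4·√1.096 = 534.3379 Hz.
f_beat = |534.3379 − 510.4| = 23.94 Hz.

23.94 Hz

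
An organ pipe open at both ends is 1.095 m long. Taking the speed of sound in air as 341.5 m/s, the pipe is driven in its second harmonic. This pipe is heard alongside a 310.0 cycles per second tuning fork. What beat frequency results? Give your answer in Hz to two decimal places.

Open pipe: f_n = n·v/(2L) = 2·341.5/(2·1.095) = 311.8721 Hz.
f_beat = |311.8721 − 310.0| = 1.87 Hz.

1.87 Hz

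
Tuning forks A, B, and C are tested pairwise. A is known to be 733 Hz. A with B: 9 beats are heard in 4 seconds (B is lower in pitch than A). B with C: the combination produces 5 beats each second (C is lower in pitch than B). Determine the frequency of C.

725.75 Hz

A–B: Beat frequency = 9/4 = 2.25 Hz.
B is below A, so f_B = 733 − 2.25 = 730.75 Hz.
C is below B, so f_C = 730.75 − 5 = 725.75 Hz.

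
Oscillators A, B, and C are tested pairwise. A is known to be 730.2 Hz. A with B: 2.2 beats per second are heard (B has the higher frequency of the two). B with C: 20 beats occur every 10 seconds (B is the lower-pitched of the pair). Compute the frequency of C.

B is above A, so f_B = 730.2 + 2.2 = 732.4 Hz.
B–C: Beat frequency = 20/10 = 2 Hz.
C is above B, so f_C = 732.4 + 2 = 734.4 Hz.

734.4 Hz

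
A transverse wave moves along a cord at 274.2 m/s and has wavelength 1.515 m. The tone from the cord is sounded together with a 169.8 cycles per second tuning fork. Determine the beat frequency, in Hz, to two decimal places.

11.19 Hz

Source frequency f = v/λ = 274.2/1.515 = 180.9901 Hz.
f_beat = |180.9901 − 169.8| = 11.19 Hz.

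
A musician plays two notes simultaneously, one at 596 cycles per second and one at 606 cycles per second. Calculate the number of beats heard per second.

10 Hz

The beat frequency equals the magnitude of the frequency difference.
|596 − 606| = 10 Hz.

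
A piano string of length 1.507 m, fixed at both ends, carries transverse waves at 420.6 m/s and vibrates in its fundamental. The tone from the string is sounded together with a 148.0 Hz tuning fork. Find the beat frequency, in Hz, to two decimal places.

8.45 Hz

For a string fixed at both ends, f_n = n·v/(2L) = 1·420.6/(2·1.507) = 139.5488 Hz.
f_beat = |139.5488 − 148.0| = 8.45 Hz.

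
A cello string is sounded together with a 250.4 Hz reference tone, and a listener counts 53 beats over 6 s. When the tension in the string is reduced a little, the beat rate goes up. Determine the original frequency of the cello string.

241.5667 Hz

Beat frequency = 53/6 = 8.8333 Hz.
|f − 250.4| = 8.8333, so the cello string was at either 241.5667 Hz or 259.2333 Hz.
Lower tension means lower frequency; the adjustment lowers the cello string's frequency.
The beat rate rose, so the adjustment moved the cello string further from 250.4 Hz — it was already below the reference.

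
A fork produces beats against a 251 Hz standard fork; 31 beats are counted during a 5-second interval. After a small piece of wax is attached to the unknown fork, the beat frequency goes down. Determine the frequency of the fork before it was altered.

Beat frequency = 31/5 = 6.2 Hz.
|f − 251| = 6.2, so the fork was at either 244.8 Hz or 257.2 Hz.
Loading a fork with wax lowers its frequency; the adjustment lowers the fork's frequency.
The beat rate fell, so the adjustment moved the fork toward 251 Hz — it must have started above the reference.

257.2 Hz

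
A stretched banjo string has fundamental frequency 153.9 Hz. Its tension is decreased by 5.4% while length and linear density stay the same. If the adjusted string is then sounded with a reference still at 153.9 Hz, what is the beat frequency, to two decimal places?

4.21 Hz

For a string, f ∝ √T, so the new frequency is 153.9·√0.946 = 149.6870 Hz.
f_beat = |149.6870 − 153.9| = 4.21 Hz.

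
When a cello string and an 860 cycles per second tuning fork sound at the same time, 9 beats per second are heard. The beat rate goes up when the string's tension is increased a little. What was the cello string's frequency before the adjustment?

869 Hz

|f − 860| = 9, so the cello string was at either 851 Hz or 869 Hz.
Higher tension means higher frequency; the adjustment raises the cello string's frequency.
The beat rate rose, so the adjustment moved the cello string further from 860 Hz — it was already above the reference.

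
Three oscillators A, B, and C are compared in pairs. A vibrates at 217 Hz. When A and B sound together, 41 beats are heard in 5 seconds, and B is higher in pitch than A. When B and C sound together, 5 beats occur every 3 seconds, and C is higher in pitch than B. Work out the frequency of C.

226.8667 Hz

A–B: Beat frequency = 41/5 = 8.2 Hz.
B is above A, so f_B = 217 + 8.2 = 225.2 Hz.
B–C: Beat frequency = 5/3 = 1.6667 Hz.
C is above B, so f_C = 225.2 + 1.6667 = 226.8667 Hz.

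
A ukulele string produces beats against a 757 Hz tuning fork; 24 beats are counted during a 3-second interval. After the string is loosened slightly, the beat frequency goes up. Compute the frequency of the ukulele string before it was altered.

749 Hz

Beat frequency = 24/3 = 8 Hz.
|f − 757| = 8, so the ukulele string was at either 749 Hz or 765 Hz.
Reducing tension lowers a string's frequency; the adjustment lowers the ukulele string's frequency.
The beat rate rose, so the adjustment moved the ukulele string further from 757 Hz — it was already below the reference.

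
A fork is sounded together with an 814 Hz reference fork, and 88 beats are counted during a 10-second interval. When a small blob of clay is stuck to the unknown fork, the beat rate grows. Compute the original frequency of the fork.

805.2 Hz

Beat frequency = 88/10 = 8.8 Hz.
|f − 814| = 8.8, so the fork was at either 805.2 Hz or 822.8 Hz.
Adding mass to a fork lowers its frequency; the adjustment lowers the fork's frequency.
The beat rate rose, so the adjustment moved the fork further from 814 Hz — it was already below the reference.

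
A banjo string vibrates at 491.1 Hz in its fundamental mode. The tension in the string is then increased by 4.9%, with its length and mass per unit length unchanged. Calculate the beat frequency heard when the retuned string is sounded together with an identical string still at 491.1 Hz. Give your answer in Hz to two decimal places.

For a string, f ∝ √T, so the new frequency is 491.1·√1.049 = 502.9881 Hz.
f_beat = |502.9881 − 491.1| = 11.89 Hz.

11.89 Hz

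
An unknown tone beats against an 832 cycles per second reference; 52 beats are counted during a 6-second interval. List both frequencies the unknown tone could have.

823.3333 Hz or 840.6667 Hz

Beat frequency = 52/6 = 8.6667 Hz.
|f − 832| = 8.6667, so f = 832 ± 8.6667.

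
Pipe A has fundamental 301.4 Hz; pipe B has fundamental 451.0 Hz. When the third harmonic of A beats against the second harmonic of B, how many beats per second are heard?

Third harmonic of the first: 3·301.4 = 904.2 Hz.
Second harmonic of the second: 2·451.0 = 902.0 Hz.
f_beat = |904.2 − 902.0| = 2.2 Hz.

2.2 Hz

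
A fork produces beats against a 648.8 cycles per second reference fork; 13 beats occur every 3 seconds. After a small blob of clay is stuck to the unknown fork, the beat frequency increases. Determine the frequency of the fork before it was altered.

644.4667 Hz

Beat frequency = 13/3 = 4.3333 Hz.
|f − 648.8| = 4.3333, so the fork was at either 644.4667 Hz or 653.1333 Hz.
Adding mass to a fork lowers its frequency; the adjustment lowers the fork's frequency.
The beat rate rose, so the adjustment moved the fork further from 648.8 Hz — it was already below the reference.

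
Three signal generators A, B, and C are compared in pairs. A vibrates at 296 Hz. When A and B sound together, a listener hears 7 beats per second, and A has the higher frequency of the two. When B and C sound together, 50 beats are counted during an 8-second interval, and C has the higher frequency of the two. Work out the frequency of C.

B is below A, so f_B = 296 − 7 = 289 Hz.
B–C: Beat frequency = 50/8 = 6.25 Hz.
C is above B, so f_C = 289 + 6.25 = 295.25 Hz.

295.25 Hz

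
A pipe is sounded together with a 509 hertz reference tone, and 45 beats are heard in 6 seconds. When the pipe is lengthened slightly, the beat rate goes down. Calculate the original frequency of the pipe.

516.5 Hz

Beat frequency = 45/6 = 7.5 Hz.
|f − 509| = 7.5, so the pipe was at either 501.5 Hz or 516.5 Hz.
A longer pipe has a lower fundamental; the adjustment lowers the pipe's frequency.
The beat rate fell, so the adjustment moved the pipe toward 509 Hz — it must have started above the reference.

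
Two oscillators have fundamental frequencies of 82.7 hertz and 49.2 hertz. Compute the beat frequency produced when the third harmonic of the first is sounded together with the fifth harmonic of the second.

2.1 Hz

Third harmonic of the first: 3·82.7 = 248.1 Hz.
Fifth harmonic of the second: 5·49.2 = 246.0 Hz.
f_beat = |248.1 − 246.0| = 2.1 Hz.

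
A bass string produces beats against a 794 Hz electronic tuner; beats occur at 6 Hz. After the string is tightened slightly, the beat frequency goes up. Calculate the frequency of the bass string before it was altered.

800 Hz

|f − 794| = 6, so the bass string was at either 788 Hz or 800 Hz.
Increasing tension raises a string's frequency; the adjustment raises the bass string's frequency.
The beat rate rose, so the adjustment moved the bass string further from 794 Hz — it was already above the reference.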